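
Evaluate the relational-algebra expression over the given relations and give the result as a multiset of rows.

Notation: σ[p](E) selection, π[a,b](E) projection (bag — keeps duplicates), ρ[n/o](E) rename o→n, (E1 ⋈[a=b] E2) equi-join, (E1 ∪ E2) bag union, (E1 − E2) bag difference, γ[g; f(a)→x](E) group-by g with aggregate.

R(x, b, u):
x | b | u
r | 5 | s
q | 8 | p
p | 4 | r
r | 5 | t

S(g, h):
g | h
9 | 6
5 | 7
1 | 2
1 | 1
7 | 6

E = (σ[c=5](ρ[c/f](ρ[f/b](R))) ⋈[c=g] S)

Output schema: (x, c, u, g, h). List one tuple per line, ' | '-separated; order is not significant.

Subexpression sizes:
  R → 4
  ρ[f/b](R) → 4
  ρ[c/f](ρ[f/b](R)) → 4
  σ[c=5](ρ[c/f](ρ[f/b](R))) → 2
  S → 5
  (σ[c=5](ρ[c/f](ρ[f/b](R))) ⋈[c=g] S) → 2

== RESULT ==
x | c | u | g | h
r | 5 | s | 5 | 7
r | 5 | t | 5 | 7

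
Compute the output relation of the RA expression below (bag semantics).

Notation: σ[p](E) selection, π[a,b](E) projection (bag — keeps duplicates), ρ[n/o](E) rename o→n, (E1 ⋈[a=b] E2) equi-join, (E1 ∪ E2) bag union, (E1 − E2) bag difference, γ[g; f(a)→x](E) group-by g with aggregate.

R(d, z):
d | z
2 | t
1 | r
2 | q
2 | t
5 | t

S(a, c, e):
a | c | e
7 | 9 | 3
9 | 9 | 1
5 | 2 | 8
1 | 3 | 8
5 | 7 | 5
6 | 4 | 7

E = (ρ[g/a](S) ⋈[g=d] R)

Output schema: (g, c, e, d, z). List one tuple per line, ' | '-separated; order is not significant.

Subexpression sizes:
  S → 6
  ρ[g/a](S) → 6
  R → 5
  (ρ[g/a](S) ⋈[g=d] R) → 3

== RESULT ==
g | c | e | d | z
1 | 3 | 8 | 1 | r
5 | 2 | 8 | 5 | t
5 | 7 | 5 | 5 | t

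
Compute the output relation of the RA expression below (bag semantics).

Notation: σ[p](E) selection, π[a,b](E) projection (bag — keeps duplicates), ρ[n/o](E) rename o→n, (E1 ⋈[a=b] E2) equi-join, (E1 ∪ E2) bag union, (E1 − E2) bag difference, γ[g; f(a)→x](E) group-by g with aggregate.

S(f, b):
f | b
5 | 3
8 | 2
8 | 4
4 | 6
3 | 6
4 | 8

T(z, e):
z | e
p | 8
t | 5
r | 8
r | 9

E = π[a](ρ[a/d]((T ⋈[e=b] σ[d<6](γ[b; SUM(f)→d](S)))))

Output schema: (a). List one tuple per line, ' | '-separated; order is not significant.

Stepwise |·|:
  T → 4
  S → 6
  γ[b; SUM(f)→d](S) → 5
  σ[d<6](γ[b; SUM(f)→d](S)) → 2
  (T ⋈[e=b] σ[d<6](γ[b; SUM(f)→d](S))) → 2
  ρ[a/d]((T ⋈[e=b] σ[d<6](γ[b; SUM(f)→d](S)))) → 2
  π[a](ρ[a/d]((T ⋈[e=b] σ[d<6](γ[b; SUM(f)→d](S))))) → 2

== RESULT ==
a
4
4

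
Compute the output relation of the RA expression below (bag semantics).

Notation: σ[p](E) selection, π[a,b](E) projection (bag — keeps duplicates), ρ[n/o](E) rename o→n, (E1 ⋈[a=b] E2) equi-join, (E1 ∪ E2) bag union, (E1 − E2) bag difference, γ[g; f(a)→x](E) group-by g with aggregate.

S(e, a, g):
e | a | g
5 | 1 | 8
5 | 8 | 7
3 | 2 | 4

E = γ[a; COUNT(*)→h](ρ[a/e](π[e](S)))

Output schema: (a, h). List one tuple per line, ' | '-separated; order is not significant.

Stepwise |·|:
  S → 3
  π[e](S) → 3
  ρ[a/e](π[e](S)) → 3
  γ[a; COUNT(*)→h](ρ[a/e](π[e](S))) → 2

== RESULT ==
a | h
3 | 1
5 | 2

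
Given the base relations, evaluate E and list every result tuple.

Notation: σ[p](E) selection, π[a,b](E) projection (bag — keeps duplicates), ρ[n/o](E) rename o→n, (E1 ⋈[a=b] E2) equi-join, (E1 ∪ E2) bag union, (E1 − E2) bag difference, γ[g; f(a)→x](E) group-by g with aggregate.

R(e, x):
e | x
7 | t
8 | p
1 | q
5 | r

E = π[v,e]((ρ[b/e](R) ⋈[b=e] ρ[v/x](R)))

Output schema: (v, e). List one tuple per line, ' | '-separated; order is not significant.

Subexpression sizes:
  R → 4
  ρ[b/e](R) → 4
  R → 4
  ρ[v/x](R) → 4
  (ρ[b/e](R) ⋈[b=e] ρ[v/x](R)) → 4
  π[v,e]((ρ[b/e](R) ⋈[b=e] ρ[v/x](R))) → 4

== RESULT ==
v | e
p | 8
q | 1
r | 5
t | 7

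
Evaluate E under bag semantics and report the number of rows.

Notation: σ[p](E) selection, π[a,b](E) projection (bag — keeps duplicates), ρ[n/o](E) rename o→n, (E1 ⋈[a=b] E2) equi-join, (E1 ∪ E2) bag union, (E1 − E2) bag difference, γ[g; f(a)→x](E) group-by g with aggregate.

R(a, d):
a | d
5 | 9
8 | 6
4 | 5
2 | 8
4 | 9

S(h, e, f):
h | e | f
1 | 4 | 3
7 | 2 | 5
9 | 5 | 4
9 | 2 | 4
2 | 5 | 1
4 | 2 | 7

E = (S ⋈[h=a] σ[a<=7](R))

Per-node cardinality:
  S → 6
  R → 5
  σ[a<=7](R) → 4
  (S ⋈[h=a] σ[a<=7](R)) → 3

|E| = 3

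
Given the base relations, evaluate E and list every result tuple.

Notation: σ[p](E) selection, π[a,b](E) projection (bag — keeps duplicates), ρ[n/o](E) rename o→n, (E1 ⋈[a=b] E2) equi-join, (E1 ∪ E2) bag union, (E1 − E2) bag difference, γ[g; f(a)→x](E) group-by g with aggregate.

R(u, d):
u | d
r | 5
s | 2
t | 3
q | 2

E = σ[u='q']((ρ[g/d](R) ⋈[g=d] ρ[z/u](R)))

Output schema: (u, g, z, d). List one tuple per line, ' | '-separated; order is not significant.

Subexpression sizes:
  R → 4
  ρ[g/d](R) → 4
  R → 4
  ρ[z/u](R) → 4
  (ρ[g/d](R) ⋈[g=d] ρ[z/u](R)) → 6
  σ[u='q']((ρ[g/d](R) ⋈[g=d] ρ[z/u](R))) → 2

== RESULT ==
u | g | z | d
q | 2 | q | 2
q | 2 | s | 2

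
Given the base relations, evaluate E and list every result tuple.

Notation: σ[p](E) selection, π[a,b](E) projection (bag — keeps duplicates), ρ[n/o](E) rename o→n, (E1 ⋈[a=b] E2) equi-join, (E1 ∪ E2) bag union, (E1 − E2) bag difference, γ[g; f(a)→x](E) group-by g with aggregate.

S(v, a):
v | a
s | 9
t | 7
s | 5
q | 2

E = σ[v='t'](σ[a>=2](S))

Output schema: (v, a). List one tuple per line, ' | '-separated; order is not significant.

Stepwise |·|:
  S → 4
  σ[a>=2](S) → 4
  σ[v='t'](σ[a>=2](S)) → 1

== RESULT ==
v | a
t | 7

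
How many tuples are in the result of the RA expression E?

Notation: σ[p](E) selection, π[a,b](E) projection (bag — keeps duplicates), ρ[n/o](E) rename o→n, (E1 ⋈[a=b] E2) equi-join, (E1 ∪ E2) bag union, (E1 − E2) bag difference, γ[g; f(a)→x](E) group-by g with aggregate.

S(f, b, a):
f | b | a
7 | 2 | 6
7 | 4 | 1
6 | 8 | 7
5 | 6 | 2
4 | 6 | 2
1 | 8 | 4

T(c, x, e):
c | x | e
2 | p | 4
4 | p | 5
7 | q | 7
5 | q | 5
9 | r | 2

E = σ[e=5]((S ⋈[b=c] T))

Per-node cardinality:
  S → 6
  T → 5
  (S ⋈[b=c] T) → 2
  σ[e=5]((S ⋈[b=c] T)) → 1

|E| = 1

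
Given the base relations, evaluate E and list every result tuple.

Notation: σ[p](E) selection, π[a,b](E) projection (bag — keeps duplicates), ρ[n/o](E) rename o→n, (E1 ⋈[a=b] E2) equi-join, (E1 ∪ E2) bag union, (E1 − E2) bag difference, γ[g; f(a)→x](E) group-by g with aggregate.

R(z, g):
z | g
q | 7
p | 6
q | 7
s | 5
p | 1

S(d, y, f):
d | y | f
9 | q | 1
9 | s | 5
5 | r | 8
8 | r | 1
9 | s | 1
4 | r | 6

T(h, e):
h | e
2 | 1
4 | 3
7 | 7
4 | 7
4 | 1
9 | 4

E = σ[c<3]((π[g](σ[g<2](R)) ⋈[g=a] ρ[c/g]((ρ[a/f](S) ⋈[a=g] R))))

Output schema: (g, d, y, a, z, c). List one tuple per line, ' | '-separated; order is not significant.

Subexpression sizes:
  R → 5
  σ[g<2](R) → 1
  π[g](σ[g<2](R)) → 1
  S → 6
  ρ[a/f](S) → 6
  R → 5
  (ρ[a/f](S) ⋈[a=g] R) → 5
  ρ[c/g]((ρ[a/f](S) ⋈[a=g] R)) → 5
  (π[g](σ[g<2](R)) ⋈[g=a] ρ[c/g]((ρ[a/f](S) ⋈[a=g] R))) → 3
  σ[c<3]((π[g](σ[g<2](R)) ⋈[g=a] ρ[c/g]((ρ[a/f](S) ⋈[a=g] R)))) → 3

== RESULT ==
g | d | y | a | z | c
1 | 8 | r | 1 | p | 1
1 | 9 | q | 1 | p | 1
1 | 9 | s | 1 | p | 1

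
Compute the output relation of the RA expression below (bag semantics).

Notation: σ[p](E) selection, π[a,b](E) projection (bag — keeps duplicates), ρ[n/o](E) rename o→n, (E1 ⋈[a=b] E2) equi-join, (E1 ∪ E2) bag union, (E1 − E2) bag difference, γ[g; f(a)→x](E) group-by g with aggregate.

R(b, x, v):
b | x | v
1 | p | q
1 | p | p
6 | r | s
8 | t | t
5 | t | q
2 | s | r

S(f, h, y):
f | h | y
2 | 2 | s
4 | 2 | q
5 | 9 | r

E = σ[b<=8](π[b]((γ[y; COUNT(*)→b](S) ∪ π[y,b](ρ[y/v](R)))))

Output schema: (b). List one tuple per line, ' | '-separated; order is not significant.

Subexpression sizes:
  S → 3
  γ[y; COUNT(*)→b](S) → 3
  R → 6
  ρ[y/v](R) → 6
  π[y,b](ρ[y/v](R)) → 6
  (γ[y; COUNT(*)→b](S) ∪ π[y,b](ρ[y/v](R))) → 9
  π[b]((γ[y; COUNT(*)→b](S) ∪ π[y,b](ρ[y/v](R)))) → 9
  σ[b<=8](π[b]((γ[y; COUNT(*)→b](S) ∪ π[y,b](ρ[y/v](R))))) → 9

== RESULT ==
b
1
1
1
1
1
2
5
6
8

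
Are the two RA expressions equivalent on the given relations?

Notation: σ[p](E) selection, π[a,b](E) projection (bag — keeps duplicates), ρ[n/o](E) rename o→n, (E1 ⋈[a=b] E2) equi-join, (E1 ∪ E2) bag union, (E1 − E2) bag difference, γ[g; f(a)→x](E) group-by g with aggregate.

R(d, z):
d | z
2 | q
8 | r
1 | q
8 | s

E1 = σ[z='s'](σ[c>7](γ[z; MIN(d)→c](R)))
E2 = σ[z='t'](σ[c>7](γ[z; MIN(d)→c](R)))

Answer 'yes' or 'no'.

E1 per-node cardinality:
  R → 4
  γ[z; MIN(d)→c](R) → 3
  σ[c>7](γ[z; MIN(d)→c](R)) → 2
  σ[z='s'](σ[c>7](γ[z; MIN(d)→c](R))) → 1
E2 per-node cardinality:
  R → 4
  γ[z; MIN(d)→c](R) → 3
  σ[c>7](γ[z; MIN(d)→c](R)) → 2
  σ[z='t'](σ[c>7](γ[z; MIN(d)→c](R))) → 0

E1 result:
z | c
s | 8
E2 result:
z | c
(0 rows)
Witness: ('s', 8) appears 1× in E1 but 0× in E2.

no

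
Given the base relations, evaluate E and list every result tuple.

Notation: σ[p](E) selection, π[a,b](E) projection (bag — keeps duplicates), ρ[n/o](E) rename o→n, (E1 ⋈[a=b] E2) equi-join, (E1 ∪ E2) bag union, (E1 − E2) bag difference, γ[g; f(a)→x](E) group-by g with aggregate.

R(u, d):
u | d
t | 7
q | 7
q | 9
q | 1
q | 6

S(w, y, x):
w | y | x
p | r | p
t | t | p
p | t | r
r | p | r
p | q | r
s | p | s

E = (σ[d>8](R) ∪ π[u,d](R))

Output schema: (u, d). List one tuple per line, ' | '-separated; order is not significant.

Subexpression sizes:
  R → 5
  σ[d>8](R) → 1
  R → 5
  π[u,d](R) → 5
  (σ[d>8](R) ∪ π[u,d](R)) → 6

== RESULT ==
u | d
q | 1
q | 6
q | 7
q | 9
q | 9
t | 7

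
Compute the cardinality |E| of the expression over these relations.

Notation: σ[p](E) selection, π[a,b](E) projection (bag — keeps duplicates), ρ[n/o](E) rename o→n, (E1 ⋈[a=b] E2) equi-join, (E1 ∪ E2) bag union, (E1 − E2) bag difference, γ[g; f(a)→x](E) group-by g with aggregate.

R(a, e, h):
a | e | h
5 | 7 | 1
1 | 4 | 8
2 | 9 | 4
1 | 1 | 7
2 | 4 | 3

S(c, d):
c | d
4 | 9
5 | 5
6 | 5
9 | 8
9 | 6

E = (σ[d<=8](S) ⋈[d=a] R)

Stepwise |·|:
  S → 5
  σ[d<=8](S) → 4
  R → 5
  (σ[d<=8](S) ⋈[d=a] R) → 2

|E| = 2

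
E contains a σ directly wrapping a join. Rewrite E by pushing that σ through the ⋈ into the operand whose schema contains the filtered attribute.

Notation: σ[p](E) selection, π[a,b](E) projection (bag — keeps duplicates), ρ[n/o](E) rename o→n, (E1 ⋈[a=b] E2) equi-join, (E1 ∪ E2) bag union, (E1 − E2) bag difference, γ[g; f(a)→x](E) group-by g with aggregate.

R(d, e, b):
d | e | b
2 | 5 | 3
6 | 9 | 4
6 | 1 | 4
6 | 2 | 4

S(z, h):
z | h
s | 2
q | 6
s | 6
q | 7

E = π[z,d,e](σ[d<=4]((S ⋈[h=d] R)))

σ filters on d, owned by the right side.
E' = π[z,d,e]((S ⋈[h=d] σ[d<=4](R)))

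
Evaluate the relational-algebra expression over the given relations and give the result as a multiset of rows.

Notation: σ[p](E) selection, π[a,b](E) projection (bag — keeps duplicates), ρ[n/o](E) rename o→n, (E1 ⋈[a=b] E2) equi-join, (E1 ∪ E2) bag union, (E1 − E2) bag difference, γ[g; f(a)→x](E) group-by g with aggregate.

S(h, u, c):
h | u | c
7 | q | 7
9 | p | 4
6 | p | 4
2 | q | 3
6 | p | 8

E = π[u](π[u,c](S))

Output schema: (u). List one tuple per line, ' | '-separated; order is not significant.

Per-node cardinality:
  S → 5
  π[u,c](S) → 5
  π[u](π[u,c](S)) → 5

== RESULT ==
u
p
p
p
q
q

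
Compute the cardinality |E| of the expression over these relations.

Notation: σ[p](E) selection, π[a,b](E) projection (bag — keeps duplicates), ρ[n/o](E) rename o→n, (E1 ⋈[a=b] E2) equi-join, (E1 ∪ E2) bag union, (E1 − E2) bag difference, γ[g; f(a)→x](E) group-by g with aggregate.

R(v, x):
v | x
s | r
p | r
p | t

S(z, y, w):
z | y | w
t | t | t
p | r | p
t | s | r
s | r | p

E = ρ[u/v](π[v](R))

Stepwise |·|:
  R → 3
  π[v](R) → 3
  ρ[u/v](π[v](R)) → 3

|E| = 3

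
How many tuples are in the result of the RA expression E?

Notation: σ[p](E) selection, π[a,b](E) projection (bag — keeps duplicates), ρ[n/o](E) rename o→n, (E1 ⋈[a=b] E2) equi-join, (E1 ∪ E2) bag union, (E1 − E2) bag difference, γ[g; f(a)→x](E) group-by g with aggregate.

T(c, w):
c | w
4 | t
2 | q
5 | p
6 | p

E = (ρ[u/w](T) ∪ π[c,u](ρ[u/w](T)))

Per-node cardinality:
  T → 4
  ρ[u/w](T) → 4
  T → 4
  ρ[u/w](T) → 4
  π[c,u](ρ[u/w](T)) → 4
  (ρ[u/w](T) ∪ π[c,u](ρ[u/w](T))) → 8

|E| = 8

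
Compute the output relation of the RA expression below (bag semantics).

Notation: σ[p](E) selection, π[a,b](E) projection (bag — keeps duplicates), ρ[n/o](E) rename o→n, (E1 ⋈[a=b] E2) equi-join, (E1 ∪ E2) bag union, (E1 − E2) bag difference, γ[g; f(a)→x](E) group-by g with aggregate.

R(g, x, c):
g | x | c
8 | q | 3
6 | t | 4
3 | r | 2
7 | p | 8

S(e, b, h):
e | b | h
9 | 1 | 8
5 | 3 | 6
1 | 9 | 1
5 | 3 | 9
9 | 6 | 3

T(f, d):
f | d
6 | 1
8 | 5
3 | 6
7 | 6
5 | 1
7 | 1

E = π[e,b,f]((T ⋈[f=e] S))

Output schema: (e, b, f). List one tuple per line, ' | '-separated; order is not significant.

Per-node cardinality:
  T → 6
  S → 5
  (T ⋈[f=e] S) → 2
  π[e,b,f]((T ⋈[f=e] S)) → 2

== RESULT ==
e | b | f
5 | 3 | 5
5 | 3 | 5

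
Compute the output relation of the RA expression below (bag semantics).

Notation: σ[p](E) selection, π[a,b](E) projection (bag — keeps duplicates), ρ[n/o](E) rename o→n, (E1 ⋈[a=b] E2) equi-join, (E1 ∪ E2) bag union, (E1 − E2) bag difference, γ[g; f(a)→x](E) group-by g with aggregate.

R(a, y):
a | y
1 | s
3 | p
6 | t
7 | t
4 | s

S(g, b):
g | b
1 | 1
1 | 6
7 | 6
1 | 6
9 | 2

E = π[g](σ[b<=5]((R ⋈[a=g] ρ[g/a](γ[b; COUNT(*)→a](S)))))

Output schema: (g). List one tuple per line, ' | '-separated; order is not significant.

Per-node cardinality:
  R → 5
  S → 5
  γ[b; COUNT(*)→a](S) → 3
  ρ[g/a](γ[b; COUNT(*)→a](S)) → 3
  (R ⋈[a=g] ρ[g/a](γ[b; COUNT(*)→a](S))) → 3
  σ[b<=5]((R ⋈[a=g] ρ[g/a](γ[b; COUNT(*)→a](S)))) → 2
  π[g](σ[b<=5]((R ⋈[a=g] ρ[g/a](γ[b; COUNT(*)→a](S))))) → 2

== RESULT ==
g
1
1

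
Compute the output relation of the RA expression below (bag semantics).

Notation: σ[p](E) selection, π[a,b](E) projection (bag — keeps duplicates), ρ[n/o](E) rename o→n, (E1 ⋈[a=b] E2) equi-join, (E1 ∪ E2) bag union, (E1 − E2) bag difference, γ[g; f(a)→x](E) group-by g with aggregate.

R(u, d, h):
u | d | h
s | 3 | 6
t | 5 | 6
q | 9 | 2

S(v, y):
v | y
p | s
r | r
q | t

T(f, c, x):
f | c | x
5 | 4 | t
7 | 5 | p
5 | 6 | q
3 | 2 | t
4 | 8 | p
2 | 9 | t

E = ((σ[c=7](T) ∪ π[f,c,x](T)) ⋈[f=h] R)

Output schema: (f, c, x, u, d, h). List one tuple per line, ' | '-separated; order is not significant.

Per-node cardinality:
  T → 6
  σ[c=7](T) → 0
  T → 6
  π[f,c,x](T) → 6
  (σ[c=7](T) ∪ π[f,c,x](T)) → 6
  R → 3
  ((σ[c=7](T) ∪ π[f,c,x](T)) ⋈[f=h] R) → 1

== RESULT ==
f | c | x | u | d | h
2 | 9 | t | q | 9 | 2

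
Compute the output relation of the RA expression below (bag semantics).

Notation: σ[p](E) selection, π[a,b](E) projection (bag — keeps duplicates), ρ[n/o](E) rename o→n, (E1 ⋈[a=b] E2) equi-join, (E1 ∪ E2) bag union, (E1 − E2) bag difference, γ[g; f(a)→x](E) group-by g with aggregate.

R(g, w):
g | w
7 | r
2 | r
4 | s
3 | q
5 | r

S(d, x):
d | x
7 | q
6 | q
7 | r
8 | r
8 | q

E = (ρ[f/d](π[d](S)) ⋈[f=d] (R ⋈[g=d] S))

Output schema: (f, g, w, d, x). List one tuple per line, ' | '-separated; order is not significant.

Stepwise |·|:
  S → 5
  π[d](S) → 5
  ρ[f/d](π[d](S)) → 5
  R → 5
  S → 5
  (R ⋈[g=d] S) → 2
  (ρ[f/d](π[d](S)) ⋈[f=d] (R ⋈[g=d] S)) → 4

== RESULT ==
f | g | w | d | x
7 | 7 | r | 7 | q
7 | 7 | r | 7 | q
7 | 7 | r | 7 | r
7 | 7 | r | 7 | r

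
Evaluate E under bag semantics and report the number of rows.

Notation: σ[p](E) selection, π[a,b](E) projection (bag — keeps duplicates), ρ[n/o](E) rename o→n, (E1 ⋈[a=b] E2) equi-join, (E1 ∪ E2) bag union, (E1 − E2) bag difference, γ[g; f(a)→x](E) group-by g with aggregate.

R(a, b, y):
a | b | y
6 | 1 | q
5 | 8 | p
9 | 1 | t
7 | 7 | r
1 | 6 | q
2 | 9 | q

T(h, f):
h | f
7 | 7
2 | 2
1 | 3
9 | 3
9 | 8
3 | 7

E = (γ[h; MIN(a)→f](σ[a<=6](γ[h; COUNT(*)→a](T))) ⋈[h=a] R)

Per-node cardinality:
  T → 6
  γ[h; COUNT(*)→a](T) → 5
  σ[a<=6](γ[h; COUNT(*)→a](T)) → 5
  γ[h; MIN(a)→f](σ[a<=6](γ[h; COUNT(*)→a](T))) → 5
  R → 6
  (γ[h; MIN(a)→f](σ[a<=6](γ[h; COUNT(*)→a](T))) ⋈[h=a] R) → 4

|E| = 4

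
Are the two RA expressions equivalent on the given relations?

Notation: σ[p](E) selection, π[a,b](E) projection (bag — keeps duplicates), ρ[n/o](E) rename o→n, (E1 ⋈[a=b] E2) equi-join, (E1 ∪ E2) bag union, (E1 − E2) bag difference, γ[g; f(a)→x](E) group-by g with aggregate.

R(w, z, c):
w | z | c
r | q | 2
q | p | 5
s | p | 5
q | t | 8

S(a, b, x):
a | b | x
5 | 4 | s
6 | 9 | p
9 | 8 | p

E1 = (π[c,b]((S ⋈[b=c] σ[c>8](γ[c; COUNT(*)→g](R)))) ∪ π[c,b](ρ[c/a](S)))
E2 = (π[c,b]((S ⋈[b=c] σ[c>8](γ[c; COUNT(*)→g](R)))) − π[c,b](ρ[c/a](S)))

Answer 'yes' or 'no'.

E1 row counts bottom-up:
  S → 3
  R → 4
  γ[c; COUNT(*)→g](R) → 3
  σ[c>8](γ[c; COUNT(*)→g](R)) → 0
  (S ⋈[b=c] σ[c>8](γ[c; COUNT(*)→g](R))) → 0
  π[c,b]((S ⋈[b=c] σ[c>8](γ[c; COUNT(*)→g](R)))) → 0
  S → 3
  ρ[c/a](S) → 3
  π[c,b](ρ[c/a](S)) → 3
  (π[c,b]((S ⋈[b=c] σ[c>8](γ[c; COUNT(*)→g](R)))) ∪ π[c,b](ρ[c/a](S))) → 3
E2 row counts bottom-up:
  S → 3
  R → 4
  γ[c; COUNT(*)→g](R) → 3
  σ[c>8](γ[c; COUNT(*)→g](R)) → 0
  (S ⋈[b=c] σ[c>8](γ[c; COUNT(*)→g](R))) → 0
  π[c,b]((S ⋈[b=c] σ[c>8](γ[c; COUNT(*)→g](R)))) → 0
  S → 3
  ρ[c/a](S) → 3
  π[c,b](ρ[c/a](S)) → 3
  (π[c,b]((S ⋈[b=c] σ[c>8](γ[c; COUNT(*)→g](R)))) − π[c,b](ρ[c/a](S))) → 0

E1 result:
c | b
5 | 4
6 | 9
9 | 8
E2 result:
c | b
(0 rows)
Witness: (5, 4) appears 1× in E1 but 0× in E2.

no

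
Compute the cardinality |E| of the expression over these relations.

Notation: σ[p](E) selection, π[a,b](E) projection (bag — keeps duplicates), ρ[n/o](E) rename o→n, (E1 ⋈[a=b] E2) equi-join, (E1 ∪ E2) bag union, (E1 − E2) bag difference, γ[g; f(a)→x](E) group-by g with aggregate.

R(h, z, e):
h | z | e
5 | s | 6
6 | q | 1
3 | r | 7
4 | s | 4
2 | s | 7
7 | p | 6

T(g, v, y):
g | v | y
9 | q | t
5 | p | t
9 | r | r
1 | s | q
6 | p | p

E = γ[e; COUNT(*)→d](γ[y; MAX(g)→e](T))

Per-node cardinality:
  T → 5
  γ[y; MAX(g)→e](T) → 4
  γ[e; COUNT(*)→d](γ[y; MAX(g)→e](T)) → 3

|E| = 3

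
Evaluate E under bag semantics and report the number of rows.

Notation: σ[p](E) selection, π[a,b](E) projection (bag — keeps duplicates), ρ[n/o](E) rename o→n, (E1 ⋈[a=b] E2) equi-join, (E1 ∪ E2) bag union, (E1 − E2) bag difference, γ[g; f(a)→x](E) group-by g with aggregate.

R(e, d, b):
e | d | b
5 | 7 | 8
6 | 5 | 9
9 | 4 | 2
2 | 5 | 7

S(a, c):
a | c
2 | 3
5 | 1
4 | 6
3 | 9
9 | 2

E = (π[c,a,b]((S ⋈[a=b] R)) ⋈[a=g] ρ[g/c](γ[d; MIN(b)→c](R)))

Stepwise |·|:
  S → 5
  R → 4
  (S ⋈[a=b] R) → 2
  π[c,a,b]((S ⋈[a=b] R)) → 2
  R → 4
  γ[d; MIN(b)→c](R) → 3
  ρ[g/c](γ[d; MIN(b)→c](R)) → 3
  (π[c,a,b]((S ⋈[a=b] R)) ⋈[a=g] ρ[g/c](γ[d; MIN(b)→c](R))) → 1

|E| = 1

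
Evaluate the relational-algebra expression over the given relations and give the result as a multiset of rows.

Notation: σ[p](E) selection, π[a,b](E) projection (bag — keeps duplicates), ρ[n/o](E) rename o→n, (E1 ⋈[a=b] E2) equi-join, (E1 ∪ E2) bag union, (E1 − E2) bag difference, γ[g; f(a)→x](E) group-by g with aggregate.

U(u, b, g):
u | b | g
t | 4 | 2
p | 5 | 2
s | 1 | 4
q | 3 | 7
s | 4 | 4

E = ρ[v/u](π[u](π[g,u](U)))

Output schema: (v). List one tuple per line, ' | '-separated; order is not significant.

Per-node cardinality:
  U → 5
  π[g,u](U) → 5
  π[u](π[g,u](U)) → 5
  ρ[v/u](π[u](π[g,u](U))) → 5

== RESULT ==
v
p
q
s
s
t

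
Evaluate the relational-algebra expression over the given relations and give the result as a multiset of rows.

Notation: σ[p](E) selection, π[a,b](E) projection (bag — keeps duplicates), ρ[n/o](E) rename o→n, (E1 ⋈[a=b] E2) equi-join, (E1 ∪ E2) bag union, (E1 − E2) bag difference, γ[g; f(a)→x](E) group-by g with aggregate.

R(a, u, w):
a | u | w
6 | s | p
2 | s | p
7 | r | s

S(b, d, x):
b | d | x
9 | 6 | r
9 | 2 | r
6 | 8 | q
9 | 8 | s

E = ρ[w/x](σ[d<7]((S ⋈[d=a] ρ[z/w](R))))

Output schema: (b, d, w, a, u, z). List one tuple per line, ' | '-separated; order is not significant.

Row counts bottom-up:
  S → 4
  R → 3
  ρ[z/w](R) → 3
  (S ⋈[d=a] ρ[z/w](R)) → 2
  σ[d<7]((S ⋈[d=a] ρ[z/w](R))) → 2
  ρ[w/x](σ[d<7]((S ⋈[d=a] ρ[z/w](R)))) → 2

== RESULT ==
b | d | w | a | u | z
9 | 2 | r | 2 | s | p
9 | 6 | r | 6 | s | p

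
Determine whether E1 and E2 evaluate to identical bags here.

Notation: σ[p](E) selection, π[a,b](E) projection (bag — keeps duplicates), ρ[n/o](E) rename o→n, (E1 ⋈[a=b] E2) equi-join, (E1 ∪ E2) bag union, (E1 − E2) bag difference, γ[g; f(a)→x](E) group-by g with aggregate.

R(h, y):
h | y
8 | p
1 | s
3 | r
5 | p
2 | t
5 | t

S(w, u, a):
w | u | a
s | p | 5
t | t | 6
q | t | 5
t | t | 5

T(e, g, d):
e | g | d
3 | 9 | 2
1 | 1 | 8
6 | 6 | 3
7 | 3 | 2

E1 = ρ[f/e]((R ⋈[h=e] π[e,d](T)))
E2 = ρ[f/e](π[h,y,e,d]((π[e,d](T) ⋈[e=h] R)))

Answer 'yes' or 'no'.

E1 subexpression sizes:
  R → 6
  T → 4
  π[e,d](T) → 4
  (R ⋈[h=e] π[e,d](T)) → 2
  ρ[f/e]((R ⋈[h=e] π[e,d](T))) → 2
E2 subexpression sizes:
  T → 4
  π[e,d](T) → 4
  R → 6
  (π[e,d](T) ⋈[e=h] R) → 2
  π[h,y,e,d]((π[e,d](T) ⋈[e=h] R)) → 2
  ρ[f/e](π[h,y,e,d]((π[e,d](T) ⋈[e=h] R))) → 2

E1 and E2 produce the same multiset:
h | y | f | d
1 | s | 1 | 8
3 | r | 3 | 2

yes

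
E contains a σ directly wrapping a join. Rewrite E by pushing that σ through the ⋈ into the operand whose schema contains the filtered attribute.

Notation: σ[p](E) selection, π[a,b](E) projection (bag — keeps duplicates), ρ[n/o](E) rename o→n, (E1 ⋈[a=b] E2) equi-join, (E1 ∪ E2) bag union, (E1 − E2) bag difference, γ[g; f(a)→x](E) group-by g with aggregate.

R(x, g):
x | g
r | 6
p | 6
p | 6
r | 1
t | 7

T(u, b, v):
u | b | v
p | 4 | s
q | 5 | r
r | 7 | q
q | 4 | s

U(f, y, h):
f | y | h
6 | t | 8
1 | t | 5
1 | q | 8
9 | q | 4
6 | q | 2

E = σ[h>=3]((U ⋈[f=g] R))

σ filters on h, owned by the left side.
E' = (σ[h>=3](U) ⋈[f=g] R)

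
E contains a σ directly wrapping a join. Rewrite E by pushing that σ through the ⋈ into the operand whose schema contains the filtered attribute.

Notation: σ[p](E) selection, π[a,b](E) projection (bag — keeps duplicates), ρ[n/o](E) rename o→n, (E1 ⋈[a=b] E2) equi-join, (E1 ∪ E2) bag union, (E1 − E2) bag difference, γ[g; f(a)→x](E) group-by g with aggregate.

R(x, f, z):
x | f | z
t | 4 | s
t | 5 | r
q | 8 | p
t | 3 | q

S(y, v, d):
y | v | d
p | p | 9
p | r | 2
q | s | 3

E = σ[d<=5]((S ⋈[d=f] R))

σ filters on d, owned by the left side.
E' = (σ[d<=5](S) ⋈[d=f] R)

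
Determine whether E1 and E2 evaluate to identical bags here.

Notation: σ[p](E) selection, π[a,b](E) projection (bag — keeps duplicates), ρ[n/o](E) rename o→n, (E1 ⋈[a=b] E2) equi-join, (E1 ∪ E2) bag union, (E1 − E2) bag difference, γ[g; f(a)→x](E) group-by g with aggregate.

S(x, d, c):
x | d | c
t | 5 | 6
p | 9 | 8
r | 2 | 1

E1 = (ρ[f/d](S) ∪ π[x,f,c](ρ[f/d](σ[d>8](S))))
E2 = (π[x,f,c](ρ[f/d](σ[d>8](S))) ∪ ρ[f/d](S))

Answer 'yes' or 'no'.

E1 stepwise |·|:
  S → 3
  ρ[f/d](S) → 3
  S → 3
  σ[d>8](S) → 1
  ρ[f/d](σ[d>8](S)) → 1
  π[x,f,c](ρ[f/d](σ[d>8](S))) → 1
  (ρ[f/d](S) ∪ π[x,f,c](ρ[f/d](σ[d>8](S)))) → 4
E2 stepwise |·|:
  S → 3
  σ[d>8](S) → 1
  ρ[f/d](σ[d>8](S)) → 1
  π[x,f,c](ρ[f/d](σ[d>8](S))) → 1
  S → 3
  ρ[f/d](S) → 3
  (π[x,f,c](ρ[f/d](σ[d>8](S))) ∪ ρ[f/d](S)) → 4

E1 and E2 produce the same multiset:
x | f | c
p | 9 | 8
p | 9 | 8
r | 2 | 1
t | 5 | 6

yes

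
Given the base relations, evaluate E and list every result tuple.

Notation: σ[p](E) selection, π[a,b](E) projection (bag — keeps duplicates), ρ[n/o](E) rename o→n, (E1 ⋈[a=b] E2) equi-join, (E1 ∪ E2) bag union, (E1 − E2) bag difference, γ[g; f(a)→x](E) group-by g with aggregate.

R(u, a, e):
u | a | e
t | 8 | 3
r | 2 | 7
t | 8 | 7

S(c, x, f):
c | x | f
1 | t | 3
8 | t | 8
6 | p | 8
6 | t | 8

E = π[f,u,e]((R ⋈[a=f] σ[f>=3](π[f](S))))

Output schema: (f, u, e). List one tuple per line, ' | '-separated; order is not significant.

Row counts bottom-up:
  R → 3
  S → 4
  π[f](S) → 4
  σ[f>=3](π[f](S)) → 4
  (R ⋈[a=f] σ[f>=3](π[f](S))) → 6
  π[f,u,e]((R ⋈[a=f] σ[f>=3](π[f](S)))) → 6

== RESULT ==
f | u | e
8 | t | 3
8 | t | 3
8 | t | 3
8 | t | 7
8 | t | 7
8 | t | 7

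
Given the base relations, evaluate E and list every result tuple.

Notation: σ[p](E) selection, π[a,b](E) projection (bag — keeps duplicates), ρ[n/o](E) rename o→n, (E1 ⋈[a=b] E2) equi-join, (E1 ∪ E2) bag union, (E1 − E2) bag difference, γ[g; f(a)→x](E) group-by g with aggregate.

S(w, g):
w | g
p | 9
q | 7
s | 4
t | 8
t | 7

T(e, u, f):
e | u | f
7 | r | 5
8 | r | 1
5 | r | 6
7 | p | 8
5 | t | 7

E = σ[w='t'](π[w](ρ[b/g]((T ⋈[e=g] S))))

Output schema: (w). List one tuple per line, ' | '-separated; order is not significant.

Subexpression sizes:
  T → 5
  S → 5
  (T ⋈[e=g] S) → 5
  ρ[b/g]((T ⋈[e=g] S)) → 5
  π[w](ρ[b/g]((T ⋈[e=g] S))) → 5
  σ[w='t'](π[w](ρ[b/g]((T ⋈[e=g] S)))) → 3

== RESULT ==
w
t
t
t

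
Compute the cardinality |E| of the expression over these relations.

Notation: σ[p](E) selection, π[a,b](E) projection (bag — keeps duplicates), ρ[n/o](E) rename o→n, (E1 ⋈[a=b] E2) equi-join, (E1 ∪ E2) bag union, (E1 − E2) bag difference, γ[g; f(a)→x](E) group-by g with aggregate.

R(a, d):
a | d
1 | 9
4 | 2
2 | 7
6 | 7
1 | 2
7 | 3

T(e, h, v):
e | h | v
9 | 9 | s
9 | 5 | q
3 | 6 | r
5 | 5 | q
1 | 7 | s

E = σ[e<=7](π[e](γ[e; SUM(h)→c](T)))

Stepwise |·|:
  T → 5
  γ[e; SUM(h)→c](T) → 4
  π[e](γ[e; SUM(h)→c](T)) → 4
  σ[e<=7](π[e](γ[e; SUM(h)→c](T))) → 3

|E| = 3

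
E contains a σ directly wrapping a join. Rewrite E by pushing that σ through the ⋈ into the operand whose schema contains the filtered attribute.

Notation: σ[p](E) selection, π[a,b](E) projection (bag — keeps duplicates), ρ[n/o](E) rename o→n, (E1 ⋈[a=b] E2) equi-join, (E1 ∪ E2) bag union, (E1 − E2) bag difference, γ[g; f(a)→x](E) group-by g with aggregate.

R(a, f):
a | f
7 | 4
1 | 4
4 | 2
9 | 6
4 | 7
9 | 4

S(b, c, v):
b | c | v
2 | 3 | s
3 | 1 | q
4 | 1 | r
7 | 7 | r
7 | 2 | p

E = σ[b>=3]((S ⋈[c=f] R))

σ filters on b, owned by the left side.
E' = (σ[b>=3](S) ⋈[c=f] R)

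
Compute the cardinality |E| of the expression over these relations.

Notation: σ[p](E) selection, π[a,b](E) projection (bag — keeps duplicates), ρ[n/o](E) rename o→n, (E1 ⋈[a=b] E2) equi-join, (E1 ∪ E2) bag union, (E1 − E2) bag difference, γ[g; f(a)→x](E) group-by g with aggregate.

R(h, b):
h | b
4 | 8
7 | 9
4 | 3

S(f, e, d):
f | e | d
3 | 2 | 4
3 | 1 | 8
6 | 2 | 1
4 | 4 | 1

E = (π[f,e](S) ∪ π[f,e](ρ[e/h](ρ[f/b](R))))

Subexpression sizes:
  S → 4
  π[f,e](S) → 4
  R → 3
  ρ[f/b](R) → 3
  ρ[e/h](ρ[f/b](R)) → 3
  π[f,e](ρ[e/h](ρ[f/b](R))) → 3
  (π[f,e](S) ∪ π[f,e](ρ[e/h](ρ[f/b](R)))) → 7

|E| = 7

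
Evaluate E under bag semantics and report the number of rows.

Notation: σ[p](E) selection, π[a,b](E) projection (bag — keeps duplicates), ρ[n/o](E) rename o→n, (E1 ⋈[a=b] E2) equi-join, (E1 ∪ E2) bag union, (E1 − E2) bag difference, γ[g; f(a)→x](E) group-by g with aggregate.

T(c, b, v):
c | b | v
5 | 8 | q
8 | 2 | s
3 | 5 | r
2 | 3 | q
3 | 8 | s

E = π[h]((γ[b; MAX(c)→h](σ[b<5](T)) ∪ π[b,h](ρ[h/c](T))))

Per-node cardinality:
  T → 5
  σ[b<5](T) → 2
  γ[b; MAX(c)→h](σ[b<5](T)) → 2
  T → 5
  ρ[h/c](T) → 5
  π[b,h](ρ[h/c](T)) → 5
  (γ[b; MAX(c)→h](σ[b<5](T)) ∪ π[b,h](ρ[h/c](T))) → 7
  π[h]((γ[b; MAX(c)→h](σ[b<5](T)) ∪ π[b,h](ρ[h/c](T)))) → 7

|E| = 7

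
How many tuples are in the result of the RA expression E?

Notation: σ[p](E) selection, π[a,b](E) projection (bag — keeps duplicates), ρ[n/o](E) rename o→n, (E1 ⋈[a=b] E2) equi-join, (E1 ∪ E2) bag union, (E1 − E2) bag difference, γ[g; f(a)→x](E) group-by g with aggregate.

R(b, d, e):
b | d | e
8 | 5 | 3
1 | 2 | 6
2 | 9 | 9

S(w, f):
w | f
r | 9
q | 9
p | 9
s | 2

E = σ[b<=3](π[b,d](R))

Stepwise |·|:
  R → 3
  π[b,d](R) → 3
  σ[b<=3](π[b,d](R)) → 2

|E| = 2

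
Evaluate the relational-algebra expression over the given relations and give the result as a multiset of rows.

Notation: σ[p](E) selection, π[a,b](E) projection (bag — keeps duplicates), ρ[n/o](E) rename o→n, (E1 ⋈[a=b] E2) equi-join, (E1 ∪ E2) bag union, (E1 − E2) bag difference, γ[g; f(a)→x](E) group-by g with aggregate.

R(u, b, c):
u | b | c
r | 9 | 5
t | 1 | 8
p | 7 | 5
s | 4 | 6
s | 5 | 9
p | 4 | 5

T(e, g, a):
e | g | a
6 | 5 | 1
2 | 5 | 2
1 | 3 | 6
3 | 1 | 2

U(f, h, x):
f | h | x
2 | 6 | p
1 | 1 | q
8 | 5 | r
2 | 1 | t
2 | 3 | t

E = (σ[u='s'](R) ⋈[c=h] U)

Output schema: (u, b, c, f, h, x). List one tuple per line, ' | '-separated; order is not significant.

Stepwise |·|:
  R → 6
  σ[u='s'](R) → 2
  U → 5
  (σ[u='s'](R) ⋈[c=h] U) → 1

== RESULT ==
u | b | c | f | h | x
s | 4 | 6 | 2 | 6 | p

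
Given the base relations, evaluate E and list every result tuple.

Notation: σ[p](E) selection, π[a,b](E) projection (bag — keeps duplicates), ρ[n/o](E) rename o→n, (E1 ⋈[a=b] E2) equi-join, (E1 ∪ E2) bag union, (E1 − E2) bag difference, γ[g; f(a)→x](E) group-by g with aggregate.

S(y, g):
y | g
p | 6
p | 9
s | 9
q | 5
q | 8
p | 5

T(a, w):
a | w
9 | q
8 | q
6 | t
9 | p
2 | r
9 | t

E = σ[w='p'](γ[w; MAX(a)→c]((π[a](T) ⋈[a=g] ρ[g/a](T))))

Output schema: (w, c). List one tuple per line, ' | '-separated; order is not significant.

Row counts bottom-up:
  T → 6
  π[a](T) → 6
  T → 6
  ρ[g/a](T) → 6
  (π[a](T) ⋈[a=g] ρ[g/a](T)) → 12
  γ[w; MAX(a)→c]((π[a](T) ⋈[a=g] ρ[g/a](T))) → 4
  σ[w='p'](γ[w; MAX(a)→c]((π[a](T) ⋈[a=g] ρ[g/a](T)))) → 1

== RESULT ==
w | c
p | 9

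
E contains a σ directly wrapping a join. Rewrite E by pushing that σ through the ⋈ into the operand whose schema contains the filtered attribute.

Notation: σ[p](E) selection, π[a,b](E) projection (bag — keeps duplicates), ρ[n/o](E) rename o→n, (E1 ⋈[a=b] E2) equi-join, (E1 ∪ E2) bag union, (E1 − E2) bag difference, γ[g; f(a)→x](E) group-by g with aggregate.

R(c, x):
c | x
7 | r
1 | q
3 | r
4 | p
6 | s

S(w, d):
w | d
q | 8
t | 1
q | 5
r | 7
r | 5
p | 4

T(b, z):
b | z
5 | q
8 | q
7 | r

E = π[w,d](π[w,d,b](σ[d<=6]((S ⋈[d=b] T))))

σ filters on d, owned by the left side.
E' = π[w,d](π[w,d,b]((σ[d<=6](S) ⋈[d=b] T)))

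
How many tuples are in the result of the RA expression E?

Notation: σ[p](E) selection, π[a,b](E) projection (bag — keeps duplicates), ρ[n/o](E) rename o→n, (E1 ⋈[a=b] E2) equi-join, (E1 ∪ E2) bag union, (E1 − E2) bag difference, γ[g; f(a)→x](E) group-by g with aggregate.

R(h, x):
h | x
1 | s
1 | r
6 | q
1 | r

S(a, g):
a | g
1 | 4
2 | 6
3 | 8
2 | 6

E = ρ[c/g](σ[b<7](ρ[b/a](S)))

Row counts bottom-up:
  S → 4
  ρ[b/a](S) → 4
  σ[b<7](ρ[b/a](S)) → 4
  ρ[c/g](σ[b<7](ρ[b/a](S))) → 4

|E| = 4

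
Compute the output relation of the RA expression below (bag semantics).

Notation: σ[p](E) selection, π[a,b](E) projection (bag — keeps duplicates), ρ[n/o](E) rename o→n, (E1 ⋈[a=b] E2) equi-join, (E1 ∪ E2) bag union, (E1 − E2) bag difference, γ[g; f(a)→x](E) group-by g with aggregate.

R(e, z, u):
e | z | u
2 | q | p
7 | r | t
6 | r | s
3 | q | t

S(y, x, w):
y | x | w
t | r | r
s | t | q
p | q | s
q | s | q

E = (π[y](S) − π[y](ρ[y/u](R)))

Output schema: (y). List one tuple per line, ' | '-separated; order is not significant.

Subexpression sizes:
  S → 4
  π[y](S) → 4
  R → 4
  ρ[y/u](R) → 4
  π[y](ρ[y/u](R)) → 4
  (π[y](S) − π[y](ρ[y/u](R))) → 1

== RESULT ==
y
q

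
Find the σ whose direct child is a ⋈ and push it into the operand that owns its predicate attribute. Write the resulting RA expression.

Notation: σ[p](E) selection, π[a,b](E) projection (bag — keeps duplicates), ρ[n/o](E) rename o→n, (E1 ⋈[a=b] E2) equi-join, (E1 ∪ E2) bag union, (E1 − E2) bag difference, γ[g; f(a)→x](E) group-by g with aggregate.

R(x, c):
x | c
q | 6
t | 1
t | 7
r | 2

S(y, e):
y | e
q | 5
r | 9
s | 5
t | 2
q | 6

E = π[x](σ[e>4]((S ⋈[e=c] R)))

σ filters on e, owned by the left side.
E' = π[x]((σ[e>4](S) ⋈[e=c] R))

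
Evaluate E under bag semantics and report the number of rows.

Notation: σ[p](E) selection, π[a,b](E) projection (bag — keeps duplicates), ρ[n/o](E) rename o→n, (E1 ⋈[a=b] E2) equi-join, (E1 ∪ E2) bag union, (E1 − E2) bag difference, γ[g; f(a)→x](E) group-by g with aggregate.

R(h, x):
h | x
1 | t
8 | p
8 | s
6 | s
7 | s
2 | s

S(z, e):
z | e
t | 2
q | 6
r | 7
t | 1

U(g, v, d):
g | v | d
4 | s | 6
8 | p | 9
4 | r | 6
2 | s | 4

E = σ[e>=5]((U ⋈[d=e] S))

Per-node cardinality:
  U → 4
  S → 4
  (U ⋈[d=e] S) → 2
  σ[e>=5]((U ⋈[d=e] S)) → 2

|E| = 2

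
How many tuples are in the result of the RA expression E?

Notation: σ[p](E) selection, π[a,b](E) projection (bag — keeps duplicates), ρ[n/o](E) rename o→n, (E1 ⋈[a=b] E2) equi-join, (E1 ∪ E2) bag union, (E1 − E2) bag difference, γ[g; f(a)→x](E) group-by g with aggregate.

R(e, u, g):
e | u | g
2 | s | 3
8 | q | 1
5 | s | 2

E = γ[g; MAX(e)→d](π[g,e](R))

Row counts bottom-up:
  R → 3
  π[g,e](R) → 3
  γ[g; MAX(e)→d](π[g,e](R)) → 3

|E| = 3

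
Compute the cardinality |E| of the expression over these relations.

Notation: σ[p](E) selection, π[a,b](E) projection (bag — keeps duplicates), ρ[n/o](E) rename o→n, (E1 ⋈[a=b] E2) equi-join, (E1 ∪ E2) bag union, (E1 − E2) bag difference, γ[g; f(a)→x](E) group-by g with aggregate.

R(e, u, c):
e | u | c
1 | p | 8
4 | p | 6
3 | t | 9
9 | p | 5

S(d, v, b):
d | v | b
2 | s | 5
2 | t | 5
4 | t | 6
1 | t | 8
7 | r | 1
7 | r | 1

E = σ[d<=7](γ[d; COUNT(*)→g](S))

Stepwise |·|:
  S → 6
  γ[d; COUNT(*)→g](S) → 4
  σ[d<=7](γ[d; COUNT(*)→g](S)) → 4

|E| = 4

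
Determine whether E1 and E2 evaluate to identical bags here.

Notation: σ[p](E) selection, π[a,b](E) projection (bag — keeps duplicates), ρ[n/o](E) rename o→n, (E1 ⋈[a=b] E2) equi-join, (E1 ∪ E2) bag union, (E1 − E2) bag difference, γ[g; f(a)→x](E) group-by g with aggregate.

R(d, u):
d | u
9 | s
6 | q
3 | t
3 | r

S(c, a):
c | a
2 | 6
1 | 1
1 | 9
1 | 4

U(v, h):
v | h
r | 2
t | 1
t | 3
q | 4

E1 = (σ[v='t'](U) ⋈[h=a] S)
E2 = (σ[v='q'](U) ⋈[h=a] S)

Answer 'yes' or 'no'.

E1 stepwise |·|:
  U → 4
  σ[v='t'](U) → 2
  S → 4
  (σ[v='t'](U) ⋈[h=a] S) → 1
E2 stepwise |·|:
  U → 4
  σ[v='q'](U) → 1
  S → 4
  (σ[v='q'](U) ⋈[h=a] S) → 1

E1 result:
v | h | c | a
t | 1 | 1 | 1
E2 result:
v | h | c | a
q | 4 | 1 | 4
Witness: ('q', 4, 1, 4) appears 0× in E1 but 1× in E2.

no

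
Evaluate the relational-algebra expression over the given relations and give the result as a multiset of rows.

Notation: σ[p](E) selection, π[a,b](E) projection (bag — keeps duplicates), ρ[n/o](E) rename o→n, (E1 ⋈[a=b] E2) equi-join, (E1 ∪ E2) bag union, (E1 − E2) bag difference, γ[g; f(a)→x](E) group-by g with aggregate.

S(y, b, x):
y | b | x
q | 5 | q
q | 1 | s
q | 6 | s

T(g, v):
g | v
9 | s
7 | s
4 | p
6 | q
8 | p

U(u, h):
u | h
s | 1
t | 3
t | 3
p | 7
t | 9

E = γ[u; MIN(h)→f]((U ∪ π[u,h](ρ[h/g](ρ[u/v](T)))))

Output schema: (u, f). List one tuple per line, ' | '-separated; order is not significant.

Stepwise |·|:
  U → 5
  T → 5
  ρ[u/v](T) → 5
  ρ[h/g](ρ[u/v](T)) → 5
  π[u,h](ρ[h/g](ρ[u/v](T))) → 5
  (U ∪ π[u,h](ρ[h/g](ρ[u/v](T)))) → 10
  γ[u; MIN(h)→f]((U ∪ π[u,h](ρ[h/g](ρ[u/v](T))))) → 4

== RESULT ==
u | f
p | 4
q | 6
s | 1
t | 3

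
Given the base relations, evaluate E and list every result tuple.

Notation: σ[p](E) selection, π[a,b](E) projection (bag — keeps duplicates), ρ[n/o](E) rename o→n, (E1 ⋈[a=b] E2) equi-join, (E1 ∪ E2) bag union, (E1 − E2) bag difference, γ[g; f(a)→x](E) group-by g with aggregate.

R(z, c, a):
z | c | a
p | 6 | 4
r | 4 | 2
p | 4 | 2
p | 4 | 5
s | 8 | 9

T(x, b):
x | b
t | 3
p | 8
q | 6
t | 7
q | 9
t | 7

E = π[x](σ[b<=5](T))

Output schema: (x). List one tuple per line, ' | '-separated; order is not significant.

Per-node cardinality:
  T → 6
  σ[b<=5](T) → 1
  π[x](σ[b<=5](T)) → 1

== RESULT ==
x
t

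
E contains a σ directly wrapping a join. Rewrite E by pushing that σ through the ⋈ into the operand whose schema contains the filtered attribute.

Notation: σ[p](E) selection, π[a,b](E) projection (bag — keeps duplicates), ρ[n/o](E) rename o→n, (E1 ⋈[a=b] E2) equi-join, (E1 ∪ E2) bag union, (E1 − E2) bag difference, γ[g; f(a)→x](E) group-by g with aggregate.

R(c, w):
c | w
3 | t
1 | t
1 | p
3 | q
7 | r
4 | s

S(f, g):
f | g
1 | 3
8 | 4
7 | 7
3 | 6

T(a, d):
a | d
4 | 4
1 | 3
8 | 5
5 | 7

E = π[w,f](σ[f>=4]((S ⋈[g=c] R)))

σ filters on f, owned by the left side.
E' = π[w,f]((σ[f>=4](S) ⋈[g=c] R))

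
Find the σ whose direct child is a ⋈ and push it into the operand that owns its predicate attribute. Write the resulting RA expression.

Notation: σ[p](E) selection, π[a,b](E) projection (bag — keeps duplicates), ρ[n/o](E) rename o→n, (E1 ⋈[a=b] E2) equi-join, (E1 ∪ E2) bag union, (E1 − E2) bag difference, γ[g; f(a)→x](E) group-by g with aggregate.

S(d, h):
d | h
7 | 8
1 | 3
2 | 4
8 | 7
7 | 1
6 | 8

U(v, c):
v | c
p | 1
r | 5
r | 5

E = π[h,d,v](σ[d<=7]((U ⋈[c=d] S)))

σ filters on d, owned by the right side.
E' = π[h,d,v]((U ⋈[c=d] σ[d<=7](S)))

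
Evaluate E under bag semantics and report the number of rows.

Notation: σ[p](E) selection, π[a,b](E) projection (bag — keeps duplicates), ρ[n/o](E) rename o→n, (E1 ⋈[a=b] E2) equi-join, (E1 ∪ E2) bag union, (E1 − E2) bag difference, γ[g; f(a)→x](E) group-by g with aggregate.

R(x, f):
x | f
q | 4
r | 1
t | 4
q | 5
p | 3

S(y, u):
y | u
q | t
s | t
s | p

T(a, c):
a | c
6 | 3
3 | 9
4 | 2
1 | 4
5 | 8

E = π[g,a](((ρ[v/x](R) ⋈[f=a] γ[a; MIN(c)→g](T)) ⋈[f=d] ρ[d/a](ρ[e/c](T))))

Per-node cardinality:
  R → 5
  ρ[v/x](R) → 5
  T → 5
  γ[a; MIN(c)→g](T) → 5
  (ρ[v/x](R) ⋈[f=a] γ[a; MIN(c)→g](T)) → 5
  T → 5
  ρ[e/c](T) → 5
  ρ[d/a](ρ[e/c](T)) → 5
  ((ρ[v/x](R) ⋈[f=a] γ[a; MIN(c)→g](T)) ⋈[f=d] ρ[d/a](ρ[e/c](T))) → 5
  π[g,a](((ρ[v/x](R) ⋈[f=a] γ[a; MIN(c)→g](T)) ⋈[f=d] ρ[d/a](ρ[e/c](T)))) → 5

|E| = 5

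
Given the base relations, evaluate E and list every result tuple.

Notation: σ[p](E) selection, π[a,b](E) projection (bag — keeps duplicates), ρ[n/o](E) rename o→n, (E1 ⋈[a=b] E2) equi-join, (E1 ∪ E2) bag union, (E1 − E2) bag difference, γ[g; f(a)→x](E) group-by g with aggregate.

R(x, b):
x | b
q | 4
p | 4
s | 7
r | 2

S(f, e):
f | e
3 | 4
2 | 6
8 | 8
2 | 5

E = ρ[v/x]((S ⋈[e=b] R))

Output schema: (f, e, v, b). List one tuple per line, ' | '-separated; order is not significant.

Stepwise |·|:
  S → 4
  R → 4
  (S ⋈[e=b] R) → 2
  ρ[v/x]((S ⋈[e=b] R)) → 2

== RESULT ==
f | e | v | b
3 | 4 | p | 4
3 | 4 | q | 4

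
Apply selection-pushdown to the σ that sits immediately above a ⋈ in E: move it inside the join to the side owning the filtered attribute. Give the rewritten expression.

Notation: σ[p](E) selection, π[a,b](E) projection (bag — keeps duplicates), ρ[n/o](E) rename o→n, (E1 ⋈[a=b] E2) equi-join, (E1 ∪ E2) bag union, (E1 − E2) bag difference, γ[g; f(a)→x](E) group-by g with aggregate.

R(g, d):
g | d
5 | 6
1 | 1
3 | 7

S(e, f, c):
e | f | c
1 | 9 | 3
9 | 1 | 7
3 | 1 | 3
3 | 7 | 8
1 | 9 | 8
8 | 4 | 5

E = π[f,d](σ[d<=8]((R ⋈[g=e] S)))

σ filters on d, owned by the left side.
E' = π[f,d]((σ[d<=8](R) ⋈[g=e] S))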